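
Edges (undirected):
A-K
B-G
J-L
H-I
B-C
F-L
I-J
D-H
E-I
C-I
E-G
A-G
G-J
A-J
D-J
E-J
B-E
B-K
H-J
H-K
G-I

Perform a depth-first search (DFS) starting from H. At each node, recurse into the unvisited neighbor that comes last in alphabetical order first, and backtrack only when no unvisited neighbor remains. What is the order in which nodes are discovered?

H, K, B, G, J, L, F, I, E, C, D, A

Visit H
H → K
K → B
B → G
G → J
J → L
L → F
J → I
I → E
I → C
J → D
J → A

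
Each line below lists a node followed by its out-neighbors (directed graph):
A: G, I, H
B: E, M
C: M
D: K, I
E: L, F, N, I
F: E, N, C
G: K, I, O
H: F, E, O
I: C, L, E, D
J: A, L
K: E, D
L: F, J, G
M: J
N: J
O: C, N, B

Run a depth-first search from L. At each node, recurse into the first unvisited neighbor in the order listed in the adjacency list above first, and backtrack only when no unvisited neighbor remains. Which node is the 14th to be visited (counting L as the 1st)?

Visit L
L → F
F → E
E → N
N → J
J → A
A → G
G → K
K → D
D → I
I → C
C → M
G → O
O → B
A → H

Visit order: L, F, E, N, J, A, G, K, D, I, C, M, O, B, H

B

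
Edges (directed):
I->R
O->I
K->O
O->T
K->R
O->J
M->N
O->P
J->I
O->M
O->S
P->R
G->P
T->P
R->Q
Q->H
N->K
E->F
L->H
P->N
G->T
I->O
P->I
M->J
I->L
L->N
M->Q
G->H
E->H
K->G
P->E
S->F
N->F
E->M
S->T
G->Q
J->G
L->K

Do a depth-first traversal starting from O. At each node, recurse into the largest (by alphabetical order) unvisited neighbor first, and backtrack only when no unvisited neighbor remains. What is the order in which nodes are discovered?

O, T, P, R, Q, H, N, K, G, F, I, L, E, M, J, S

Visit O
O → T
T → P
P → R
R → Q
Q → H
P → N
N → K
K → G
N → F
P → I
I → L
P → E
E → M
M → J
O → S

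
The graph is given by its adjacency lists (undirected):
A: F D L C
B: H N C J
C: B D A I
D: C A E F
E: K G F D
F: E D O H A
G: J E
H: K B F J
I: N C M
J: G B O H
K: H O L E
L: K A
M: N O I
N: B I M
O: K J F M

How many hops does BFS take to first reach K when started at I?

3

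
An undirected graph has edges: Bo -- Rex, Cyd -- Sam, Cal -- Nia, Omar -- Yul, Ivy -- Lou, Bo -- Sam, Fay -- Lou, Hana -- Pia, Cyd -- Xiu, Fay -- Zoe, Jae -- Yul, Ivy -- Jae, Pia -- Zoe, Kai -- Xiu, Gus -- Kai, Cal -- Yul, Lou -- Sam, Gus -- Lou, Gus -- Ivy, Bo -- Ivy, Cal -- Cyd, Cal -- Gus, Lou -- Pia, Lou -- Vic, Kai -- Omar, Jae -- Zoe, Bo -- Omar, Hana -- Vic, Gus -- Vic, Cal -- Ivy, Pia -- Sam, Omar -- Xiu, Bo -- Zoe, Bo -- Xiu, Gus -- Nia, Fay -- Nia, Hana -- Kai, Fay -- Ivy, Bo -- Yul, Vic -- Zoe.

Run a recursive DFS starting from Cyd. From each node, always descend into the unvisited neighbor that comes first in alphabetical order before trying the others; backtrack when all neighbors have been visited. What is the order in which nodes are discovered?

Visit Cyd
Cyd → Cal
Cal → Gus
Gus → Ivy
Ivy → Bo
Bo → Omar
Omar → Kai
Kai → Hana
Hana → Pia
Pia → Lou
Lou → Fay
Fay → Nia
Fay → Zoe
Zoe → Jae
Jae → Yul
Zoe → Vic
Lou → Sam
Kai → Xiu
Bo → Rex

Cyd, Cal, Gus, Ivy, Bo, Omar, Kai, Hana, Pia, Lou, Fay, Nia, Zoe, Jae, Yul, Vic, Sam, Xiu, Rex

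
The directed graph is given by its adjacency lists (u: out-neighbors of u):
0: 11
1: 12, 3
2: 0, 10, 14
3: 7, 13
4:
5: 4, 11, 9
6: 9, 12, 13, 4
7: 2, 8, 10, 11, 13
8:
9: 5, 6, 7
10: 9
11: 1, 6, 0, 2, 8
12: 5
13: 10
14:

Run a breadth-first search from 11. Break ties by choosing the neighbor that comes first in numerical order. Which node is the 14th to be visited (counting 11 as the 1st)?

7

Visit 11; enqueue 0, 1, 2, 6, 8 → queue [0, 1, 2, 6, 8]
Visit 0 → queue [1, 2, 6, 8]
Visit 1; enqueue 3, 12 → queue [2, 6, 8, 3, 12]
Visit 2; enqueue 10, 14 → queue [6, 8, 3, 12, 10, 14]
Visit 6; enqueue 4, 9, 13 → queue [8, 3, 12, 10, 14, 4, 9, 13]
Visit 8 → queue [3, 12, 10, 14, 4, 9, 13]
Visit 3; enqueue 7 → queue [12, 10, 14, 4, 9, 13, 7]
Visit 12; enqueue 5 → queue [10, 14, 4, 9, 13, 7, 5]
Visit 10 → queue [14, 4, 9, 13, 7, 5]
Visit 14 → queue [4, 9, 13, 7, 5]
Visit 4 → queue [9, 13, 7, 5]
Visit 9 → queue [13, 7, 5]
Visit 13 → queue [7, 5]
Visit 7 → queue [5]
Visit 5 → queue []

Visit order: 11, 0, 1, 2, 6, 8, 3, 12, 10, 14, 4, 9, 13, 7, 5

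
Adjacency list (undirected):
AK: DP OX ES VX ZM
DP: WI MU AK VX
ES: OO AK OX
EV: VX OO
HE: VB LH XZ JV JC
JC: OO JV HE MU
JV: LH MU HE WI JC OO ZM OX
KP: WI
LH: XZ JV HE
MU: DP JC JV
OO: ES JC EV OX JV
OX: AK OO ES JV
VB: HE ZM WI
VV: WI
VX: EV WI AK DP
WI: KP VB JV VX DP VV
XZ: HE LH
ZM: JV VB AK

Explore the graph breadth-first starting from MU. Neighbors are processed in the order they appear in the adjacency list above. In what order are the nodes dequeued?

Visit MU; enqueue DP, JC, JV → queue [DP, JC, JV]
Visit DP; enqueue WI, AK, VX → queue [JC, JV, WI, AK, VX]
Visit JC; enqueue OO, HE → queue [JV, WI, AK, VX, OO, HE]
Visit JV; enqueue LH, ZM, OX → queue [WI, AK, VX, OO, HE, LH, ZM, OX]
Visit WI; enqueue KP, VB, VV → queue [AK, VX, OO, HE, LH, ZM, OX, KP, VB, VV]
Visit AK; enqueue ES → queue [VX, OO, HE, LH, ZM, OX, KP, VB, VV, ES]
Visit VX; enqueue EV → queue [OO, HE, LH, ZM, OX, KP, VB, VV, ES, EV]
Visit OO → queue [HE, LH, ZM, OX, KP, VB, VV, ES, EV]
Visit HE; enqueue XZ → queue [LH, ZM, OX, KP, VB, VV, ES, EV, XZ]
Visit LH → queue [ZM, OX, KP, VB, VV, ES, EV, XZ]
Visit ZM → queue [OX, KP, VB, VV, ES, EV, XZ]
Visit OX → queue [KP, VB, VV, ES, EV, XZ]
Visit KP → queue [VB, VV, ES, EV, XZ]
Visit VB → queue [VV, ES, EV, XZ]
Visit VV → queue [ES, EV, XZ]
Visit ES → queue [EV, XZ]
Visit EV → queue [XZ]
Visit XZ → queue []

MU, DP, JC, JV, WI, AK, VX, OO, HE, LH, ZM, OX, KP, VB, VV, ES, EV, XZ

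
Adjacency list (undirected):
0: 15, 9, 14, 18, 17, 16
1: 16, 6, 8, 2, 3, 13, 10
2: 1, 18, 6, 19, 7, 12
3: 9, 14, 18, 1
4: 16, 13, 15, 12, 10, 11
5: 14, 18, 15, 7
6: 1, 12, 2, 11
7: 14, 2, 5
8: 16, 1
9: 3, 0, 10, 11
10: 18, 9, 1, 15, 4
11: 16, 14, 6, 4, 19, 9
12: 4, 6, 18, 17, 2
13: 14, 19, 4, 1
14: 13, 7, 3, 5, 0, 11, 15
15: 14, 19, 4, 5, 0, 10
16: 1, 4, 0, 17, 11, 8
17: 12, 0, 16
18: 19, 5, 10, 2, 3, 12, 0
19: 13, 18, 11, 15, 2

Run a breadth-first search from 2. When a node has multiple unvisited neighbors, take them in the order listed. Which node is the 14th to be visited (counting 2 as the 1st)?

0

Visit 2; enqueue 1, 18, 6, 19, 7, 12 → queue [1, 18, 6, 19, 7, 12]
Visit 1; enqueue 16, 8, 3, 13, 10 → queue [18, 6, 19, 7, 12, 16, 8, 3, 13, 10]
Visit 18; enqueue 5, 0 → queue [6, 19, 7, 12, 16, 8, 3, 13, 10, 5, 0]
Visit 6; enqueue 11 → queue [19, 7, 12, 16, 8, 3, 13, 10, 5, 0, 11]
Visit 19; enqueue 15 → queue [7, 12, 16, 8, 3, 13, 10, 5, 0, 11, 15]
Visit 7; enqueue 14 → queue [12, 16, 8, 3, 13, 10, 5, 0, 11, 15, 14]
Visit 12; enqueue 4, 17 → queue [16, 8, 3, 13, 10, 5, 0, 11, 15, 14, 4, 17]
Visit 16 → queue [8, 3, 13, 10, 5, 0, 11, 15, 14, 4, 17]
Visit 8 → queue [3, 13, 10, 5, 0, 11, 15, 14, 4, 17]
Visit 3; enqueue 9 → queue [13, 10, 5, 0, 11, 15, 14, 4, 17, 9]
Visit 13 → queue [10, 5, 0, 11, 15, 14, 4, 17, 9]
Visit 10 → queue [5, 0, 11, 15, 14, 4, 17, 9]
Visit 5 → queue [0, 11, 15, 14, 4, 17, 9]
Visit 0 → queue [11, 15, 14, 4, 17, 9]
Visit 11 → queue [15, 14, 4, 17, 9]
Visit 15 → queue [14, 4, 17, 9]
Visit 14 → queue [4, 17, 9]
Visit 4 → queue [17, 9]
Visit 17 → queue [9]
Visit 9 → queue []

Visit order: 2, 1, 18, 6, 19, 7, 12, 16, 8, 3, 13, 10, 5, 0, 11, 15, 14, 4, 17, 9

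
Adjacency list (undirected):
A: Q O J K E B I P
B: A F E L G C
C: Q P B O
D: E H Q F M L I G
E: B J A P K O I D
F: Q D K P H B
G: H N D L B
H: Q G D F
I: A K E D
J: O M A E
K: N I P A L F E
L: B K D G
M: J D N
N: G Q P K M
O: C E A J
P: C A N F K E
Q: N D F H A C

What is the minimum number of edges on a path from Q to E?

2

Level 0: Q
Level 1: A, C, D, F, H, N
Level 2: B, E, G, I, J, K, L, M, O, P
E first appears at level 2.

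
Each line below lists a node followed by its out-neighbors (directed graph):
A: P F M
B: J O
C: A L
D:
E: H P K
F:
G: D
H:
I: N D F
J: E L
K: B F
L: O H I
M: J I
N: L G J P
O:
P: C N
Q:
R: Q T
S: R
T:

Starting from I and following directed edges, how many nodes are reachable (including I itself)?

BFS from I visits: I, N, F, D, P, L, J, G, C, O, H, E, A, K, M, B
Reachable nodes: 16 of 20 total.

16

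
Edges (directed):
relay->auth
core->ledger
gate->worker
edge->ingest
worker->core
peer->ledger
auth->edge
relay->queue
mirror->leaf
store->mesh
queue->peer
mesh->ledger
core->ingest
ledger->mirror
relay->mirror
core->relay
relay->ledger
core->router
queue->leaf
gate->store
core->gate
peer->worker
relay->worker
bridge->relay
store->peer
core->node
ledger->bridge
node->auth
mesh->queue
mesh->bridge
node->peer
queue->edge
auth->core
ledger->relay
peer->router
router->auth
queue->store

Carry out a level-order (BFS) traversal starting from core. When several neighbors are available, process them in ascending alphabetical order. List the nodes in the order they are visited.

Visit core; enqueue gate, ingest, ledger, node, relay, router → queue [gate, ingest, ledger, node, relay, router]
Visit gate; enqueue store, worker → queue [ingest, ledger, node, relay, router, store, worker]
Visit ingest → queue [ledger, node, relay, router, store, worker]
Visit ledger; enqueue bridge, mirror → queue [node, relay, router, store, worker, bridge, mirror]
Visit node; enqueue auth, peer → queue [relay, router, store, worker, bridge, mirror, auth, peer]
Visit relay; enqueue queue → queue [router, store, worker, bridge, mirror, auth, peer, queue]
Visit router → queue [store, worker, bridge, mirror, auth, peer, queue]
Visit store; enqueue mesh → queue [worker, bridge, mirror, auth, peer, queue, mesh]
Visit worker → queue [bridge, mirror, auth, peer, queue, mesh]
Visit bridge → queue [mirror, auth, peer, queue, mesh]
Visit mirror; enqueue leaf → queue [auth, peer, queue, mesh, leaf]
Visit auth; enqueue edge → queue [peer, queue, mesh, leaf, edge]
Visit peer → queue [queue, mesh, leaf, edge]
Visit queue → queue [mesh, leaf, edge]
Visit mesh → queue [leaf, edge]
Visit leaf → queue [edge]
Visit edge → queue []

core gate ingest ledger node relay router store worker bridge mirror auth peer queue mesh leaf edge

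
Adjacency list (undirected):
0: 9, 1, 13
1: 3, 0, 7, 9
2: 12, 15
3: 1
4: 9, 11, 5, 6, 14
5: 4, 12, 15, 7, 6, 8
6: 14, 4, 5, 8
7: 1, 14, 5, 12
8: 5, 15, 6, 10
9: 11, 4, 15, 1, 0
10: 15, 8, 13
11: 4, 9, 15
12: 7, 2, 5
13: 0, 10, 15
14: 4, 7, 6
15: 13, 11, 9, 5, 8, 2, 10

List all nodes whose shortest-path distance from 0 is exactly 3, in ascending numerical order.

Level 0: 0
Level 1: 1, 9, 13
Level 2: 3, 4, 7, 10, 11, 15
Level 3: 2, 5, 6, 8, 12, 14

2, 5, 6, 8, 12, 14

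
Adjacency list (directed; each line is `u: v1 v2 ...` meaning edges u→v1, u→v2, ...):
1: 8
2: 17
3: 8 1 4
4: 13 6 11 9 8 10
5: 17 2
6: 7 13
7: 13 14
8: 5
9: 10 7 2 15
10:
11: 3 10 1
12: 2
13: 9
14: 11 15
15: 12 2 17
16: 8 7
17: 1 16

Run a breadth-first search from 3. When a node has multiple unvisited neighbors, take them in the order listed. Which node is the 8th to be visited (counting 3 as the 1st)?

11

Visit 3; enqueue 8, 1, 4 → queue [8, 1, 4]
Visit 8; enqueue 5 → queue [1, 4, 5]
Visit 1 → queue [4, 5]
Visit 4; enqueue 13, 6, 11, 9, 10 → queue [5, 13, 6, 11, 9, 10]
Visit 5; enqueue 17, 2 → queue [13, 6, 11, 9, 10, 17, 2]
Visit 13 → queue [6, 11, 9, 10, 17, 2]
Visit 6; enqueue 7 → queue [11, 9, 10, 17, 2, 7]
Visit 11 → queue [9, 10, 17, 2, 7]
Visit 9; enqueue 15 → queue [10, 17, 2, 7, 15]
Visit 10 → queue [17, 2, 7, 15]
Visit 17; enqueue 16 → queue [2, 7, 15, 16]
Visit 2 → queue [7, 15, 16]
Visit 7; enqueue 14 → queue [15, 16, 14]
Visit 15; enqueue 12 → queue [16, 14, 12]
Visit 16 → queue [14, 12]
Visit 14 → queue [12]
Visit 12 → queue []

Visit order: 3, 8, 1, 4, 5, 13, 6, 11, 9, 10, 17, 2, 7, 15, 16, 14, 12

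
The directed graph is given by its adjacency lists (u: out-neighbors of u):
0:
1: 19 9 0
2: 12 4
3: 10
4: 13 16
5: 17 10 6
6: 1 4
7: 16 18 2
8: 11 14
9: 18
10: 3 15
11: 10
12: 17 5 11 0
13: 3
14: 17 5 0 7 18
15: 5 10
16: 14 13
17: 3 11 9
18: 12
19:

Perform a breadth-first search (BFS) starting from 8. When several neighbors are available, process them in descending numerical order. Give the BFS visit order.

8, 14, 11, 18, 17, 7, 5, 0, 10, 12, 9, 3, 16, 2, 6, 15, 13, 4, 1, 19

Visit 8; enqueue 14, 11 → queue [14, 11]
Visit 14; enqueue 18, 17, 7, 5, 0 → queue [11, 18, 17, 7, 5, 0]
Visit 11; enqueue 10 → queue [18, 17, 7, 5, 0, 10]
Visit 18; enqueue 12 → queue [17, 7, 5, 0, 10, 12]
Visit 17; enqueue 9, 3 → queue [7, 5, 0, 10, 12, 9, 3]
Visit 7; enqueue 16, 2 → queue [5, 0, 10, 12, 9, 3, 16, 2]
Visit 5; enqueue 6 → queue [0, 10, 12, 9, 3, 16, 2, 6]
Visit 0 → queue [10, 12, 9, 3, 16, 2, 6]
Visit 10; enqueue 15 → queue [12, 9, 3, 16, 2, 6, 15]
Visit 12 → queue [9, 3, 16, 2, 6, 15]
Visit 9 → queue [3, 16, 2, 6, 15]
Visit 3 → queue [16, 2, 6, 15]
Visit 16; enqueue 13 → queue [2, 6, 15, 13]
Visit 2; enqueue 4 → queue [6, 15, 13, 4]
Visit 6; enqueue 1 → queue [15, 13, 4, 1]
Visit 15 → queue [13, 4, 1]
Visit 13 → queue [4, 1]
Visit 4 → queue [1]
Visit 1; enqueue 19 → queue [19]
Visit 19 → queue []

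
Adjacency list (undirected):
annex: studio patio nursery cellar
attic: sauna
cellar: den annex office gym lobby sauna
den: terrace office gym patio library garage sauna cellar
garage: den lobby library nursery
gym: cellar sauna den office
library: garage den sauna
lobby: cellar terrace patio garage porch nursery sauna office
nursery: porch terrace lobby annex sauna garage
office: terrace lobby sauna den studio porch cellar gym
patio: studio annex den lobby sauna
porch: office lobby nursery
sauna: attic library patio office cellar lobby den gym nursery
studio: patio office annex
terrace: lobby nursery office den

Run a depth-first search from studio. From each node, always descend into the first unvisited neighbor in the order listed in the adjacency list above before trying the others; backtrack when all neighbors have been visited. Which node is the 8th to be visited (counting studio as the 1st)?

Visit studio
studio → patio
patio → annex
annex → nursery
nursery → porch
porch → office
office → terrace
terrace → lobby
lobby → cellar
cellar → den
den → gym
gym → sauna
sauna → attic
sauna → library
library → garage

Visit order: studio, patio, annex, nursery, porch, office, terrace, lobby, cellar, den, gym, sauna, attic, library, garage

lobby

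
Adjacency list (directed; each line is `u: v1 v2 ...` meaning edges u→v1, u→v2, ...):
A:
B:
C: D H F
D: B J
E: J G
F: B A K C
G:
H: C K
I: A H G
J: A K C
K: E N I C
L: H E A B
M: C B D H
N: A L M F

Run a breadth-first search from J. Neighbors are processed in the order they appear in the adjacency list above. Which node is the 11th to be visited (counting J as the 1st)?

Visit J; enqueue A, K, C → queue [A, K, C]
Visit A → queue [K, C]
Visit K; enqueue E, N, I → queue [C, E, N, I]
Visit C; enqueue D, H, F → queue [E, N, I, D, H, F]
Visit E; enqueue G → queue [N, I, D, H, F, G]
Visit N; enqueue L, M → queue [I, D, H, F, G, L, M]
Visit I → queue [D, H, F, G, L, M]
Visit D; enqueue B → queue [H, F, G, L, M, B]
Visit H → queue [F, G, L, M, B]
Visit F → queue [G, L, M, B]
Visit G → queue [L, M, B]
Visit L → queue [M, B]
Visit M → queue [B]
Visit B → queue []

Visit order: J, A, K, C, E, N, I, D, H, F, G, L, M, B

G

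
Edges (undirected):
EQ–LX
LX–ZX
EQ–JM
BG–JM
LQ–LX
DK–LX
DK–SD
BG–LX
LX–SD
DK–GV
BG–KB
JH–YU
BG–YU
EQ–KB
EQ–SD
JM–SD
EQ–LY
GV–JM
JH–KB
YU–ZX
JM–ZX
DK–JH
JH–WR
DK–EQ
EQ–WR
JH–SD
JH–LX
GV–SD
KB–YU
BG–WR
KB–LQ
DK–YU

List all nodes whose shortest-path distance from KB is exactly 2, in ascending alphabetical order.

DK, JM, LX, LY, SD, WR, ZX

Level 0: KB
Level 1: BG, EQ, JH, LQ, YU
Level 2: DK, JM, LX, LY, SD, WR, ZX
Level 3: GV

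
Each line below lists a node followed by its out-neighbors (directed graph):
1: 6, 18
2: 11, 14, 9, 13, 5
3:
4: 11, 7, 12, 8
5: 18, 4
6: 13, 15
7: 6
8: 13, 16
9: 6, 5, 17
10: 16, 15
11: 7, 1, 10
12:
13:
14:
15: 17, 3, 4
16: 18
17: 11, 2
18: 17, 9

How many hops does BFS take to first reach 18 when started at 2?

2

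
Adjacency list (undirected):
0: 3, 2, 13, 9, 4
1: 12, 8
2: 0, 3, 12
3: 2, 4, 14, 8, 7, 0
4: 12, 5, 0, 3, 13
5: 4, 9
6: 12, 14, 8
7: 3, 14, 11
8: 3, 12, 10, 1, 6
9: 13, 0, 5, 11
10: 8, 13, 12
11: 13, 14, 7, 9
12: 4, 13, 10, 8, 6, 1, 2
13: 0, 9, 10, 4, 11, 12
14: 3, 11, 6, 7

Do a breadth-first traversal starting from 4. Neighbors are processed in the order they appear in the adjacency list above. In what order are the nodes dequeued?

Visit 4; enqueue 12, 5, 0, 3, 13 → queue [12, 5, 0, 3, 13]
Visit 12; enqueue 10, 8, 6, 1, 2 → queue [5, 0, 3, 13, 10, 8, 6, 1, 2]
Visit 5; enqueue 9 → queue [0, 3, 13, 10, 8, 6, 1, 2, 9]
Visit 0 → queue [3, 13, 10, 8, 6, 1, 2, 9]
Visit 3; enqueue 14, 7 → queue [13, 10, 8, 6, 1, 2, 9, 14, 7]
Visit 13; enqueue 11 → queue [10, 8, 6, 1, 2, 9, 14, 7, 11]
Visit 10 → queue [8, 6, 1, 2, 9, 14, 7, 11]
Visit 8 → queue [6, 1, 2, 9, 14, 7, 11]
Visit 6 → queue [1, 2, 9, 14, 7, 11]
Visit 1 → queue [2, 9, 14, 7, 11]
Visit 2 → queue [9, 14, 7, 11]
Visit 9 → queue [14, 7, 11]
Visit 14 → queue [7, 11]
Visit 7 → queue [11]
Visit 11 → queue []

4 12 5 0 3 13 10 8 6 1 2 9 14 7 11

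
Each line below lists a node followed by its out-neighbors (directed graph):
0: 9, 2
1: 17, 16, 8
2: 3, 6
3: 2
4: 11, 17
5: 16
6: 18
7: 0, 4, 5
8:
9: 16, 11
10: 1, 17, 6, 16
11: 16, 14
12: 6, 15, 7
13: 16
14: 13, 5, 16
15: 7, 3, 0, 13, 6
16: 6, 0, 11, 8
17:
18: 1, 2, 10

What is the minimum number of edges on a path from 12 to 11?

3

Level 0: 12
Level 1: 6, 7, 15
Level 2: 0, 3, 4, 5, 13, 18
Level 3: 1, 2, 9, 10, 11, 16, 17
Level 4: 8, 14
11 first appears at level 3.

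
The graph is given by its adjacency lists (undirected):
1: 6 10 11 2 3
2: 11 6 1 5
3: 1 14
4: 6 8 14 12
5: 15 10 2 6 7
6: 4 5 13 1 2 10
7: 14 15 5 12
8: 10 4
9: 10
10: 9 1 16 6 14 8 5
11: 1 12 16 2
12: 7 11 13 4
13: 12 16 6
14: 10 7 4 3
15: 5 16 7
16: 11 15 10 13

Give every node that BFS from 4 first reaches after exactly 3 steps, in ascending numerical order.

9, 15, 16

Level 0: 4
Level 1: 6, 8, 12, 14
Level 2: 1, 2, 3, 5, 7, 10, 11, 13
Level 3: 9, 15, 16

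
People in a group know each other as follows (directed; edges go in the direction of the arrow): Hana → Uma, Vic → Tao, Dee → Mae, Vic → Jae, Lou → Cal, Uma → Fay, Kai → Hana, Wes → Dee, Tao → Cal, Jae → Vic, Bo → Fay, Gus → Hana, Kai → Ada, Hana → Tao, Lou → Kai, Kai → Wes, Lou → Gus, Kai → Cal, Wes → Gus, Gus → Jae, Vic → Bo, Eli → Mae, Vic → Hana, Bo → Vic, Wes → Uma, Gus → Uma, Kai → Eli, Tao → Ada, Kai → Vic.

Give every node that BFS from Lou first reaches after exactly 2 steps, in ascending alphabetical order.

Level 0: Lou
Level 1: Cal, Gus, Kai
Level 2: Ada, Eli, Hana, Jae, Uma, Vic, Wes
Level 3: Bo, Dee, Fay, Mae, Tao

Ada, Eli, Hana, Jae, Uma, Vic, Wes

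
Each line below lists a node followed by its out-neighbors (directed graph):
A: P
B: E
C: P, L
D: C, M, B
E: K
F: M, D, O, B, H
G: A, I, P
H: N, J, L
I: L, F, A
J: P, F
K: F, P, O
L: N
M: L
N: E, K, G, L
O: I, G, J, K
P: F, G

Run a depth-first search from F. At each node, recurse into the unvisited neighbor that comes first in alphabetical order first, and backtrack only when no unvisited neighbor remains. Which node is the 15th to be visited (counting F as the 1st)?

M

Visit F
F → B
B → E
E → K
K → O
O → G
G → A
A → P
G → I
I → L
L → N
O → J
F → D
D → C
D → M
F → H

Visit order: F, B, E, K, O, G, A, P, I, L, N, J, D, C, M, H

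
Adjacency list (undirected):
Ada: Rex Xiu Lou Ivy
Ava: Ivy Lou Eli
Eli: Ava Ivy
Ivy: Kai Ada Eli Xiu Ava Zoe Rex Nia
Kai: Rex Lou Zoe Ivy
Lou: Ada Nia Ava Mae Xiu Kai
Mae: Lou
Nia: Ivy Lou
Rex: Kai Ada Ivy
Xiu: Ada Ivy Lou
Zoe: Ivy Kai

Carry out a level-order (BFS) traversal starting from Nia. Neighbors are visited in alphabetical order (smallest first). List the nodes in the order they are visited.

Visit Nia; enqueue Ivy, Lou → queue [Ivy, Lou]
Visit Ivy; enqueue Ada, Ava, Eli, Kai, Rex, Xiu, Zoe → queue [Lou, Ada, Ava, Eli, Kai, Rex, Xiu, Zoe]
Visit Lou; enqueue Mae → queue [Ada, Ava, Eli, Kai, Rex, Xiu, Zoe, Mae]
Visit Ada → queue [Ava, Eli, Kai, Rex, Xiu, Zoe, Mae]
Visit Ava → queue [Eli, Kai, Rex, Xiu, Zoe, Mae]
Visit Eli → queue [Kai, Rex, Xiu, Zoe, Mae]
Visit Kai → queue [Rex, Xiu, Zoe, Mae]
Visit Rex → queue [Xiu, Zoe, Mae]
Visit Xiu → queue [Zoe, Mae]
Visit Zoe → queue [Mae]
Visit Mae → queue []

Nia Ivy Lou Ada Ava Eli Kai Rex Xiu Zoe Mae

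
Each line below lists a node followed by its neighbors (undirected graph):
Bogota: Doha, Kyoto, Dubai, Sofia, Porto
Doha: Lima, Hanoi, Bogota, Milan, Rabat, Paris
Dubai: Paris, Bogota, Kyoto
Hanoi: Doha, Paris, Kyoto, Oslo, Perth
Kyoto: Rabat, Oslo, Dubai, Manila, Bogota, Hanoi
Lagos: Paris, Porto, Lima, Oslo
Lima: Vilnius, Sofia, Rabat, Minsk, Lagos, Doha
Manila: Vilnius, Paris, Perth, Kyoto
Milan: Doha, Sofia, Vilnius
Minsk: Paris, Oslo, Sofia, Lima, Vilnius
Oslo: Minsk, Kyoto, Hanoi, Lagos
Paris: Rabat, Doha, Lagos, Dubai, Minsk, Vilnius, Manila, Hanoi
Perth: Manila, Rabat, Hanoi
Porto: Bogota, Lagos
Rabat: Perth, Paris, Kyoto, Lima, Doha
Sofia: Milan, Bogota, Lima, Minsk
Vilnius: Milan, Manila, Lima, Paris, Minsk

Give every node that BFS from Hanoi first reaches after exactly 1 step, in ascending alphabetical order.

Doha, Kyoto, Oslo, Paris, Perth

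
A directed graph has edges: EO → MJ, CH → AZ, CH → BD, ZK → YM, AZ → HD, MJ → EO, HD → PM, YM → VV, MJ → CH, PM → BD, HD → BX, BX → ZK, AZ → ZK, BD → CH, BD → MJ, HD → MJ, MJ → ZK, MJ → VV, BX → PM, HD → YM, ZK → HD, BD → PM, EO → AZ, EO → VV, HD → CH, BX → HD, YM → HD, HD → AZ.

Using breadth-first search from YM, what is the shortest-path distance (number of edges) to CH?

2

Level 0: YM
Level 1: HD, VV
Level 2: AZ, BX, CH, MJ, PM
Level 3: BD, EO, ZK
CH first appears at level 2.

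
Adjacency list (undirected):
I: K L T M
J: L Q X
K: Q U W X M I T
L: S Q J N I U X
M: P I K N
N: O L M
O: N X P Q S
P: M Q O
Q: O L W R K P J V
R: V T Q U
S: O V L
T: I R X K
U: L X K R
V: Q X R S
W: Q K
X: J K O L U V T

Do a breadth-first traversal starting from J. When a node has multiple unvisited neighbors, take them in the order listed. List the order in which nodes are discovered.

J -> L -> Q -> X -> S -> N -> I -> U -> O -> W -> R -> K -> P -> V -> T -> M

Visit J; enqueue L, Q, X → queue [L, Q, X]
Visit L; enqueue S, N, I, U → queue [Q, X, S, N, I, U]
Visit Q; enqueue O, W, R, K, P, V → queue [X, S, N, I, U, O, W, R, K, P, V]
Visit X; enqueue T → queue [S, N, I, U, O, W, R, K, P, V, T]
Visit S → queue [N, I, U, O, W, R, K, P, V, T]
Visit N; enqueue M → queue [I, U, O, W, R, K, P, V, T, M]
Visit I → queue [U, O, W, R, K, P, V, T, M]
Visit U → queue [O, W, R, K, P, V, T, M]
Visit O → queue [W, R, K, P, V, T, M]
Visit W → queue [R, K, P, V, T, M]
Visit R → queue [K, P, V, T, M]
Visit K → queue [P, V, T, M]
Visit P → queue [V, T, M]
Visit V → queue [T, M]
Visit T → queue [M]
Visit M → queue []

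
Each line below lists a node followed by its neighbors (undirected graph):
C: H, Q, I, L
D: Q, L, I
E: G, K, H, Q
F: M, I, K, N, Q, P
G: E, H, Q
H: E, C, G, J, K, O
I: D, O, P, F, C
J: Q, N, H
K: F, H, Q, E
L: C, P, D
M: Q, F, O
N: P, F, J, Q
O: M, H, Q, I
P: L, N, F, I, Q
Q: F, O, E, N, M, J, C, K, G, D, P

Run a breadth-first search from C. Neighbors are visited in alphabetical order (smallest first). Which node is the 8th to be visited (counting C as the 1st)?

Visit C; enqueue H, I, L, Q → queue [H, I, L, Q]
Visit H; enqueue E, G, J, K, O → queue [I, L, Q, E, G, J, K, O]
Visit I; enqueue D, F, P → queue [L, Q, E, G, J, K, O, D, F, P]
Visit L → queue [Q, E, G, J, K, O, D, F, P]
Visit Q; enqueue M, N → queue [E, G, J, K, O, D, F, P, M, N]
Visit E → queue [G, J, K, O, D, F, P, M, N]
Visit G → queue [J, K, O, D, F, P, M, N]
Visit J → queue [K, O, D, F, P, M, N]
Visit K → queue [O, D, F, P, M, N]
Visit O → queue [D, F, P, M, N]
Visit D → queue [F, P, M, N]
Visit F → queue [P, M, N]
Visit P → queue [M, N]
Visit M → queue [N]
Visit N → queue []

Visit order: C, H, I, L, Q, E, G, J, K, O, D, F, P, M, N

J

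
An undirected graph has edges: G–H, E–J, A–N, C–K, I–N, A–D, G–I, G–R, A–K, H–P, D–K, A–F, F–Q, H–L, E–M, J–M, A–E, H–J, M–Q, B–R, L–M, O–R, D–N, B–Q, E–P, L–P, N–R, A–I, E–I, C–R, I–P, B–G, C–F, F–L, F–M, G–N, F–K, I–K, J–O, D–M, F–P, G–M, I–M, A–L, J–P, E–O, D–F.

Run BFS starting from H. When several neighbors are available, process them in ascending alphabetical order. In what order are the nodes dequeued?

Visit H; enqueue G, J, L, P → queue [G, J, L, P]
Visit G; enqueue B, I, M, N, R → queue [J, L, P, B, I, M, N, R]
Visit J; enqueue E, O → queue [L, P, B, I, M, N, R, E, O]
Visit L; enqueue A, F → queue [P, B, I, M, N, R, E, O, A, F]
Visit P → queue [B, I, M, N, R, E, O, A, F]
Visit B; enqueue Q → queue [I, M, N, R, E, O, A, F, Q]
Visit I; enqueue K → queue [M, N, R, E, O, A, F, Q, K]
Visit M; enqueue D → queue [N, R, E, O, A, F, Q, K, D]
Visit N → queue [R, E, O, A, F, Q, K, D]
Visit R; enqueue C → queue [E, O, A, F, Q, K, D, C]
Visit E → queue [O, A, F, Q, K, D, C]
Visit O → queue [A, F, Q, K, D, C]
Visit A → queue [F, Q, K, D, C]
Visit F → queue [Q, K, D, C]
Visit Q → queue [K, D, C]
Visit K → queue [D, C]
Visit D → queue [C]
Visit C → queue []

H → G → J → L → P → B → I → M → N → R → E → O → A → F → Q → K → D → C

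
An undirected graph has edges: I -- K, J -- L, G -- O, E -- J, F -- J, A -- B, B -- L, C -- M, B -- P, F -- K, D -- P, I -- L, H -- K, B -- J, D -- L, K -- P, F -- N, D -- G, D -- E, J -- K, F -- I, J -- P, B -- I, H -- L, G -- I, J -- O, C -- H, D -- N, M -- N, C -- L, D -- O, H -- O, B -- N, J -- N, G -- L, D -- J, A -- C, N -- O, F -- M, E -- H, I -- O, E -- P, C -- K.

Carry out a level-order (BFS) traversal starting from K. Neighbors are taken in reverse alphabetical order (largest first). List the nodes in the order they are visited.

Visit K; enqueue P, J, I, H, F, C → queue [P, J, I, H, F, C]
Visit P; enqueue E, D, B → queue [J, I, H, F, C, E, D, B]
Visit J; enqueue O, N, L → queue [I, H, F, C, E, D, B, O, N, L]
Visit I; enqueue G → queue [H, F, C, E, D, B, O, N, L, G]
Visit H → queue [F, C, E, D, B, O, N, L, G]
Visit F; enqueue M → queue [C, E, D, B, O, N, L, G, M]
Visit C; enqueue A → queue [E, D, B, O, N, L, G, M, A]
Visit E → queue [D, B, O, N, L, G, M, A]
Visit D → queue [B, O, N, L, G, M, A]
Visit B → queue [O, N, L, G, M, A]
Visit O → queue [N, L, G, M, A]
Visit N → queue [L, G, M, A]
Visit L → queue [G, M, A]
Visit G → queue [M, A]
Visit M → queue [A]
Visit A → queue []

K -> P -> J -> I -> H -> F -> C -> E -> D -> B -> O -> N -> L -> G -> M -> A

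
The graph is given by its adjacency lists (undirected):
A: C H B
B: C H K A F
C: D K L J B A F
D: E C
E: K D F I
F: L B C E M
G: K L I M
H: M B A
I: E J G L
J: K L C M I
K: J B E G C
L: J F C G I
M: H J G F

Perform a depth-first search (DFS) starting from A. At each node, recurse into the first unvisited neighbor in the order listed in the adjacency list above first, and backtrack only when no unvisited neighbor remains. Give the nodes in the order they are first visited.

A, C, D, E, K, J, L, F, B, H, M, G, I

Visit A
A → C
C → D
D → E
E → K
K → J
J → L
L → F
F → B
B → H
H → M
M → G
G → I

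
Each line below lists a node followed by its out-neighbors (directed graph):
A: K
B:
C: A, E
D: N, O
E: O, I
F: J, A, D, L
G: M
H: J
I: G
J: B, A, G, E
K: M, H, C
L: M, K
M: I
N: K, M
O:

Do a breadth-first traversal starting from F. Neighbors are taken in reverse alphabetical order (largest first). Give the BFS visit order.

F, L, J, D, A, M, K, G, E, B, O, N, I, H, C

Visit F; enqueue L, J, D, A → queue [L, J, D, A]
Visit L; enqueue M, K → queue [J, D, A, M, K]
Visit J; enqueue G, E, B → queue [D, A, M, K, G, E, B]
Visit D; enqueue O, N → queue [A, M, K, G, E, B, O, N]
Visit A → queue [M, K, G, E, B, O, N]
Visit M; enqueue I → queue [K, G, E, B, O, N, I]
Visit K; enqueue H, C → queue [G, E, B, O, N, I, H, C]
Visit G → queue [E, B, O, N, I, H, C]
Visit E → queue [B, O, N, I, H, C]
Visit B → queue [O, N, I, H, C]
Visit O → queue [N, I, H, C]
Visit N → queue [I, H, C]
Visit I → queue [H, C]
Visit H → queue [C]
Visit C → queue []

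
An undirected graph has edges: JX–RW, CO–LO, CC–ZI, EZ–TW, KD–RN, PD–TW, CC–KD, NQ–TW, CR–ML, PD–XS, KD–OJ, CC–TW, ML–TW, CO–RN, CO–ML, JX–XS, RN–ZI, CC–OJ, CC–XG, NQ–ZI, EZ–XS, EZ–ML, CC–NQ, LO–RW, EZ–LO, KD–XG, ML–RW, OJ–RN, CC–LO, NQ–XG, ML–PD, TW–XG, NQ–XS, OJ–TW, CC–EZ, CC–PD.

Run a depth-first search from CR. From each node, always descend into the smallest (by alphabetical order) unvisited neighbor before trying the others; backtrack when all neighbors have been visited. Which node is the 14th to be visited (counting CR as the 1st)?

XS

Visit CR
CR → ML
ML → CO
CO → LO
LO → CC
CC → EZ
EZ → TW
TW → NQ
NQ → XG
XG → KD
KD → OJ
OJ → RN
RN → ZI
NQ → XS
XS → JX
JX → RW
XS → PD

Visit order: CR, ML, CO, LO, CC, EZ, TW, NQ, XG, KD, OJ, RN, ZI, XS, JX, RW, PD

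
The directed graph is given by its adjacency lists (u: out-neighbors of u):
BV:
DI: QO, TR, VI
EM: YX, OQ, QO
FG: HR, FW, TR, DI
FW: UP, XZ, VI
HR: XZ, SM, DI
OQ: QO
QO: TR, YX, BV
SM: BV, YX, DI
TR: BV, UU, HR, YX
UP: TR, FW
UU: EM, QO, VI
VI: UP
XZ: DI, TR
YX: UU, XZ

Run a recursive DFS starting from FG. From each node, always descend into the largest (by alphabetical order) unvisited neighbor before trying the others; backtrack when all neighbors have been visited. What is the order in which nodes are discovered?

FG -> TR -> YX -> XZ -> DI -> VI -> UP -> FW -> QO -> BV -> UU -> EM -> OQ -> HR -> SM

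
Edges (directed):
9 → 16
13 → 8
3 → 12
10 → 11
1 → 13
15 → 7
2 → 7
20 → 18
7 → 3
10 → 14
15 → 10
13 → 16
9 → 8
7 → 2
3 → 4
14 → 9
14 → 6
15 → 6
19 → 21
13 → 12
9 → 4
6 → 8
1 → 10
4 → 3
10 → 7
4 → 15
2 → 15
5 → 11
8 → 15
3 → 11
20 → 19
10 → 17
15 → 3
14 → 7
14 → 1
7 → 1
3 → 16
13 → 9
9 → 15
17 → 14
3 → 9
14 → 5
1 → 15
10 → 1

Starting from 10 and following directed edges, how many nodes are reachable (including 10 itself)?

17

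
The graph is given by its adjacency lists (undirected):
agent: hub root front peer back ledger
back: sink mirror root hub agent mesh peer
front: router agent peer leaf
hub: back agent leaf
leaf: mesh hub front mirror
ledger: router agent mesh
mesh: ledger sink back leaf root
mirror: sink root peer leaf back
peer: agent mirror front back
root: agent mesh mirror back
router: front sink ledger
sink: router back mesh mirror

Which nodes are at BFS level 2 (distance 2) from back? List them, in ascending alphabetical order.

front, leaf, ledger, router

Level 0: back
Level 1: agent, hub, mesh, mirror, peer, root, sink
Level 2: front, leaf, ledger, router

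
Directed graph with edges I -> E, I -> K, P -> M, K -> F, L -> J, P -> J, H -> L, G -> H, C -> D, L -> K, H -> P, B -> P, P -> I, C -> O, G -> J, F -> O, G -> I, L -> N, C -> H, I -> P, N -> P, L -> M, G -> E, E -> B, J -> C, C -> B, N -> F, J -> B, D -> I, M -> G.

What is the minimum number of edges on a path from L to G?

2

Level 0: L
Level 1: J, K, M, N
Level 2: B, C, F, G, P
Level 3: D, E, H, I, O
G first appears at level 2.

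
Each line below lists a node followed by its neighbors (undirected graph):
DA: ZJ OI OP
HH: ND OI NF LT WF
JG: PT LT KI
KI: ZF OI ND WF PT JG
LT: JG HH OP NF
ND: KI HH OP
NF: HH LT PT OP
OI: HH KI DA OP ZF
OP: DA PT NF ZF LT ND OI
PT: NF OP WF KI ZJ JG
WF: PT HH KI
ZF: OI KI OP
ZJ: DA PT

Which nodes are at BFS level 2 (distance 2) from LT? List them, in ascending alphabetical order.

DA, KI, ND, OI, PT, WF, ZF

Level 0: LT
Level 1: HH, JG, NF, OP
Level 2: DA, KI, ND, OI, PT, WF, ZF
Level 3: ZJ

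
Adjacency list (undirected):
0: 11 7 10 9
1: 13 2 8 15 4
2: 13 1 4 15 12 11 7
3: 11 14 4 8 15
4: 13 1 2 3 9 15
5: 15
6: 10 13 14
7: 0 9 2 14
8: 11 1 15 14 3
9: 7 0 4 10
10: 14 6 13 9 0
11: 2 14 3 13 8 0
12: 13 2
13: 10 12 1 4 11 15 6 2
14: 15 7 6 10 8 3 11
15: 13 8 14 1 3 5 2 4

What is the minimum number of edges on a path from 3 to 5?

Level 0: 3
Level 1: 4, 8, 11, 14, 15
Level 2: 0, 1, 2, 5, 6, 7, 9, 10, 13
Level 3: 12
5 first appears at level 2.

2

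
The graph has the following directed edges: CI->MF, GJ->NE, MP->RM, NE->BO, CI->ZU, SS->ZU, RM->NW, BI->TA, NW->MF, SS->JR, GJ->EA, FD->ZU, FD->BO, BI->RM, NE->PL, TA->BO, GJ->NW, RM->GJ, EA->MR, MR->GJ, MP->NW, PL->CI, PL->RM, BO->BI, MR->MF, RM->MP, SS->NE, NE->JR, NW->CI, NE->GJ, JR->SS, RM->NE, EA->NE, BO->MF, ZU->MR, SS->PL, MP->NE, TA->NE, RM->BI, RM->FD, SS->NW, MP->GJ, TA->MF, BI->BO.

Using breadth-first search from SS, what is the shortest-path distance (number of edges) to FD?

Level 0: SS
Level 1: JR, NE, NW, PL, ZU
Level 2: BO, CI, GJ, MF, MR, RM
Level 3: BI, EA, FD, MP
Level 4: TA
FD first appears at level 3.

3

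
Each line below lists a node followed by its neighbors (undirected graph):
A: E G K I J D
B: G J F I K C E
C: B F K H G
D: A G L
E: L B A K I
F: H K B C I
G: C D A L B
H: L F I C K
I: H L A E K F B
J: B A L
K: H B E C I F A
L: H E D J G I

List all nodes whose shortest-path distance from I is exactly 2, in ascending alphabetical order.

Level 0: I
Level 1: A, B, E, F, H, K, L
Level 2: C, D, G, J

C, D, G, J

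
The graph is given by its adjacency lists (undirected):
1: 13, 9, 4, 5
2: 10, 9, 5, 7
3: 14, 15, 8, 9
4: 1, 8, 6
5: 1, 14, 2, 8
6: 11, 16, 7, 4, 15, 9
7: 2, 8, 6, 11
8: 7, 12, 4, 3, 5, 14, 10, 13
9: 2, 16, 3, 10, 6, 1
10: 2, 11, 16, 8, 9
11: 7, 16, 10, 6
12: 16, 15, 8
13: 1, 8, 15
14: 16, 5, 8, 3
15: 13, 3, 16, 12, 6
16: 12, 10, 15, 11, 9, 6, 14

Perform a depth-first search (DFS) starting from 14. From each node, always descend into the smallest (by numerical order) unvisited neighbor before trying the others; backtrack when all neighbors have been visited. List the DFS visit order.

14, 3, 8, 4, 1, 5, 2, 7, 6, 9, 10, 11, 16, 12, 15, 13

Visit 14
14 → 3
3 → 8
8 → 4
4 → 1
1 → 5
5 → 2
2 → 7
7 → 6
6 → 9
9 → 10
10 → 11
11 → 16
16 → 12
12 → 15
15 → 13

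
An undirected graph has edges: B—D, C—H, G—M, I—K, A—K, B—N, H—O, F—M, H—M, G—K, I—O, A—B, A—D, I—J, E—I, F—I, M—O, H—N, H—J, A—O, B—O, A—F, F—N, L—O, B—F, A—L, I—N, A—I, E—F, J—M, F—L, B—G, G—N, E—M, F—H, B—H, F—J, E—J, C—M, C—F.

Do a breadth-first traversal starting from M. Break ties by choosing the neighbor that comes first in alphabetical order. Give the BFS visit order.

M C E F G H J O I A B L N K D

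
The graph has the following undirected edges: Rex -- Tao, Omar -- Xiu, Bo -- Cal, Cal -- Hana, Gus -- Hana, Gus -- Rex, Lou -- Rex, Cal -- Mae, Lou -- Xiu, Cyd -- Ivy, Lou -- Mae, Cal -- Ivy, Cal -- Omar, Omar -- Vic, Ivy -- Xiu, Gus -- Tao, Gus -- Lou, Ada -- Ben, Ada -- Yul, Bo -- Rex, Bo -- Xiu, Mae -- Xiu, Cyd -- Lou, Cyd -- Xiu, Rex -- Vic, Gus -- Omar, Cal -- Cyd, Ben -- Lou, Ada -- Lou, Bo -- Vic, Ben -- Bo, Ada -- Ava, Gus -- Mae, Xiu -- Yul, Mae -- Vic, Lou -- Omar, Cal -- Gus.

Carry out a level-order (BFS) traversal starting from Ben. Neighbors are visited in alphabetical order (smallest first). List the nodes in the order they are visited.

Visit Ben; enqueue Ada, Bo, Lou → queue [Ada, Bo, Lou]
Visit Ada; enqueue Ava, Yul → queue [Bo, Lou, Ava, Yul]
Visit Bo; enqueue Cal, Rex, Vic, Xiu → queue [Lou, Ava, Yul, Cal, Rex, Vic, Xiu]
Visit Lou; enqueue Cyd, Gus, Mae, Omar → queue [Ava, Yul, Cal, Rex, Vic, Xiu, Cyd, Gus, Mae, Omar]
Visit Ava → queue [Yul, Cal, Rex, Vic, Xiu, Cyd, Gus, Mae, Omar]
Visit Yul → queue [Cal, Rex, Vic, Xiu, Cyd, Gus, Mae, Omar]
Visit Cal; enqueue Hana, Ivy → queue [Rex, Vic, Xiu, Cyd, Gus, Mae, Omar, Hana, Ivy]
Visit Rex; enqueue Tao → queue [Vic, Xiu, Cyd, Gus, Mae, Omar, Hana, Ivy, Tao]
Visit Vic → queue [Xiu, Cyd, Gus, Mae, Omar, Hana, Ivy, Tao]
Visit Xiu → queue [Cyd, Gus, Mae, Omar, Hana, Ivy, Tao]
Visit Cyd → queue [Gus, Mae, Omar, Hana, Ivy, Tao]
Visit Gus → queue [Mae, Omar, Hana, Ivy, Tao]
Visit Mae → queue [Omar, Hana, Ivy, Tao]
Visit Omar → queue [Hana, Ivy, Tao]
Visit Hana → queue [Ivy, Tao]
Visit Ivy → queue [Tao]
Visit Tao → queue []

Ben, Ada, Bo, Lou, Ava, Yul, Cal, Rex, Vic, Xiu, Cyd, Gus, Mae, Omar, Hana, Ivy, Tao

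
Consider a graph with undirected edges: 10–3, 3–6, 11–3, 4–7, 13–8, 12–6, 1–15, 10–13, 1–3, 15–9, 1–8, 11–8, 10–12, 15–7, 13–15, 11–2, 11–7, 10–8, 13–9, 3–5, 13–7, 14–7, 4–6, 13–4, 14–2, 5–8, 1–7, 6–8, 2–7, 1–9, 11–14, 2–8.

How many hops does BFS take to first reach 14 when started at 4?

2

Level 0: 4
Level 1: 6, 7, 13
Level 2: 1, 2, 3, 8, 9, 10, 11, 12, 14, 15
Level 3: 5
14 first appears at level 2.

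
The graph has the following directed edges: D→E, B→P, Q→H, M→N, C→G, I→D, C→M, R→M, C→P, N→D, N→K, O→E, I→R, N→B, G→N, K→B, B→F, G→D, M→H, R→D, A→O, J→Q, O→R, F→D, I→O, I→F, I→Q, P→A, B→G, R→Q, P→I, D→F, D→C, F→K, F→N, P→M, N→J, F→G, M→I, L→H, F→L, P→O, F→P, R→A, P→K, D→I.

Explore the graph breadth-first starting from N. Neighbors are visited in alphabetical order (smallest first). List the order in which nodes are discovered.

Visit N; enqueue B, D, J, K → queue [B, D, J, K]
Visit B; enqueue F, G, P → queue [D, J, K, F, G, P]
Visit D; enqueue C, E, I → queue [J, K, F, G, P, C, E, I]
Visit J; enqueue Q → queue [K, F, G, P, C, E, I, Q]
Visit K → queue [F, G, P, C, E, I, Q]
Visit F; enqueue L → queue [G, P, C, E, I, Q, L]
Visit G → queue [P, C, E, I, Q, L]
Visit P; enqueue A, M, O → queue [C, E, I, Q, L, A, M, O]
Visit C → queue [E, I, Q, L, A, M, O]
Visit E → queue [I, Q, L, A, M, O]
Visit I; enqueue R → queue [Q, L, A, M, O, R]
Visit Q; enqueue H → queue [L, A, M, O, R, H]
Visit L → queue [A, M, O, R, H]
Visit A → queue [M, O, R, H]
Visit M → queue [O, R, H]
Visit O → queue [R, H]
Visit R → queue [H]
Visit H → queue []

N, B, D, J, K, F, G, P, C, E, I, Q, L, A, M, O, R, H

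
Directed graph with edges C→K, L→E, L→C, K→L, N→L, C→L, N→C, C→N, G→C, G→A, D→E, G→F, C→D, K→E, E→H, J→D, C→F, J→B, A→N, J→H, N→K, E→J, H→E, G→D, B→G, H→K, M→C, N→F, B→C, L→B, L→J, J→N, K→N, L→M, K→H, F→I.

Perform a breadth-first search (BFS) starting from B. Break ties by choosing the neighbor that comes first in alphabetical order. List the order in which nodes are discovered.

B → C → G → D → F → K → L → N → A → E → I → H → J → M

Visit B; enqueue C, G → queue [C, G]
Visit C; enqueue D, F, K, L, N → queue [G, D, F, K, L, N]
Visit G; enqueue A → queue [D, F, K, L, N, A]
Visit D; enqueue E → queue [F, K, L, N, A, E]
Visit F; enqueue I → queue [K, L, N, A, E, I]
Visit K; enqueue H → queue [L, N, A, E, I, H]
Visit L; enqueue J, M → queue [N, A, E, I, H, J, M]
Visit N → queue [A, E, I, H, J, M]
Visit A → queue [E, I, H, J, M]
Visit E → queue [I, H, J, M]
Visit I → queue [H, J, M]
Visit H → queue [J, M]
Visit J → queue [M]
Visit M → queue []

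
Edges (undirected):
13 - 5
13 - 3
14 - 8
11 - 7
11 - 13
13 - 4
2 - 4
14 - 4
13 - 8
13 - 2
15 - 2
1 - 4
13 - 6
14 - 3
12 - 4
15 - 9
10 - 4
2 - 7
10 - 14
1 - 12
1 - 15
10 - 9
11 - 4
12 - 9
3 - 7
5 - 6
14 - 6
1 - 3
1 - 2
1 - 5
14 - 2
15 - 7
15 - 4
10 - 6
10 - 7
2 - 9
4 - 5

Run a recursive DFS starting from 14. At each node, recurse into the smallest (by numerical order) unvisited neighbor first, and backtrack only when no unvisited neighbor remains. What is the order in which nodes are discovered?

14 → 2 → 1 → 3 → 7 → 10 → 4 → 5 → 6 → 13 → 8 → 11 → 12 → 9 → 15

Visit 14
14 → 2
2 → 1
1 → 3
3 → 7
7 → 10
10 → 4
4 → 5
5 → 6
6 → 13
13 → 8
13 → 11
4 → 12
12 → 9
9 → 15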